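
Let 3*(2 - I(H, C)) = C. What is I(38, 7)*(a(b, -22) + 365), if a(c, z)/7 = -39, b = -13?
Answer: -92/3 ≈ -30.667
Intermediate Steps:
a(c, z) = -273 (a(c, z) = 7*(-39) = -273)
I(H, C) = 2 - C/3
I(38, 7)*(a(b, -22) + 365) = (2 - ⅓*7)*(-273 + 365) = (2 - 7/3)*92 = -⅓*92 = -92/3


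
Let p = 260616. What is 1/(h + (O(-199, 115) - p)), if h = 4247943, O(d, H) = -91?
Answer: 1/3987236 ≈ 2.5080e-7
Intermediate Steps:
1/(h + (O(-199, 115) - p)) = 1/(4247943 + (-91 - 1*260616)) = 1/(4247943 + (-91 - 260616)) = 1/(4247943 - 260707) = 1/3987236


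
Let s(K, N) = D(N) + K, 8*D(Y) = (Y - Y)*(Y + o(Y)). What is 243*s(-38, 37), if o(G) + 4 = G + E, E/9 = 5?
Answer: -9234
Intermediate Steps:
E = 45 (E = 9*5 = 45)
o(G) = 41 + G (o(G) = -4 + (G + 45) = -4 + (45 + G) = 41 + G)
D(Y) = 0 (D(Y) = ((Y - Y)*(Y + (41 + Y)))/8 = (0*(41 + 2*Y))/8 = (1/8)*0 = 0)
s(K, N) = K (s(K, N) = 0 + K = K)
243*s(-38, 37) = 243*(-38) = -9234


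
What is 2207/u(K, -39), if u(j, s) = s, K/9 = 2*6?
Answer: -2207/39 ≈ -56.590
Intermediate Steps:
K = 108 (K = 9*(2*6) = 9*12 = 108)
2207/u(K, -39) = 2207/(-39) = 2207*(-1/39) = -2207/39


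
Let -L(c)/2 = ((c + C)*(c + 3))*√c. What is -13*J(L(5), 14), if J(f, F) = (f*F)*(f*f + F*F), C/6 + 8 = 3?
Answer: -58254268800*√5 ≈ -1.3026e+11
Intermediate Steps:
C = -30 (C = -48 + 6*3 = -48 + 18 = -30)
L(c) = -2*√c*(-30 + c)*(3 + c) (L(c) = -2*(c - 30)*(c + 3)*√c = -2*(-30 + c)*(3 + c)*√c = -2*√c*(-30 + c)*(3 + c))
J(f, F) = F*f*(F² + f²) (J(f, F) = (F*f)*(f² + F²) = (F*f)*(F² + f²) = F*f*(F² + f²))
-13*J(L(5), 14) = -182*2*√5*(90 - 1*5² + 27*5)*(14² + (2*√5*(90 - 1*5² + 27*5))²) = -182*2*√5*(90 - 1*25 + 135)*(196 + (2*√5*(90 - 1*25 + 135))²) = -182*2*√5*(90 - 25 + 135)*(196 + (2*√5*(90 - 25 + 135))²) = -182*2*√5*200*(196 + (2*√5*200)²) = -182*400*√5*(196 + (400*√5)²) = -182*400*√5*(196 + 800000) = -182*400*√5*800196 = -58254268800*√5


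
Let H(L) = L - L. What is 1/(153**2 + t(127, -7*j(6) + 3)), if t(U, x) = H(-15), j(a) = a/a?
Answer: 1/23409 ≈ 4.2719e-5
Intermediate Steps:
j(a) = 1
H(L) = 0
t(U, x) = 0
1/(153**2 + t(127, -7*j(6) + 3)) = 1/(153**2 + 0) = 1/(23409 + 0) = 1/23409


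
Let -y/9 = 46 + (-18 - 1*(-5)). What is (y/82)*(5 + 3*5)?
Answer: -2970/41 ≈ -72.439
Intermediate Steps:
y = -297 (y = -9*(46 + (-18 - 1*(-5))) = -9*(46 + (-18 + 5)) = -9*(46 - 13) = -9*33 = -297)
(y/82)*(5 + 3*5) = (-297/82)*(5 + 3*5) = ((1/82)*(-297))*(5 + 15) = -297/82*20 = -2970/41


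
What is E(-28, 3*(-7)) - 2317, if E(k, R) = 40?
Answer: -2277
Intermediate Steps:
E(-28, 3*(-7)) - 2317 = 40 - 2317 = -2277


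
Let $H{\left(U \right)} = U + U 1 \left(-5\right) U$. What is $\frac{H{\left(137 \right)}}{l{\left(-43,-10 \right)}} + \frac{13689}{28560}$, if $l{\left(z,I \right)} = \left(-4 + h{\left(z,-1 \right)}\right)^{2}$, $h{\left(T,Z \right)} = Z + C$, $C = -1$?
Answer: $- \frac{24775997}{9520} \approx -2602.5$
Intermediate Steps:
$h{\left(T,Z \right)} = -1 + Z$ ($h{\left(T,Z \right)} = Z - 1 = -1 + Z$)
$l{\left(z,I \right)} = 36$ ($l{\left(z,I \right)} = \left(-4 - 2\right)^{2} = \left(-6\right)^{2} = 36$)
$H{\left(U \right)} = U - 5 U^{2}$ ($H{\left(U \right)} = U + U \left(- 5 U\right) = U - 5 U^{2}$)
$\frac{H{\left(137 \right)}}{l{\left(-43,-10 \right)}} + \frac{13689}{28560} = \frac{137 \left(1 - 685\right)}{36} + \frac{13689}{28560} = 137 \left(1 - 685\right) \frac{1}{36} + 13689 \cdot \frac{1}{28560} = 137 \left(-684\right) \frac{1}{36} + \frac{4563}{9520} = \left(-93708\right) \frac{1}{36} + \frac{4563}{9520} = -2603 + \frac{4563}{9520} = - \frac{24775997}{9520}$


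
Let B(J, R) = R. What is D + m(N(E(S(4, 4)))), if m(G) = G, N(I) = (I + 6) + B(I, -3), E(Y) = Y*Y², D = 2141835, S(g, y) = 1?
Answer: 2141839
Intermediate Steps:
E(Y) = Y³
N(I) = 3 + I (N(I) = (I + 6) - 3 = (6 + I) - 3 = 3 + I)
D + m(N(E(S(4, 4)))) = 2141835 + (3 + 1³) = 2141835 + (3 + 1) = 2141835 + 4 = 2141839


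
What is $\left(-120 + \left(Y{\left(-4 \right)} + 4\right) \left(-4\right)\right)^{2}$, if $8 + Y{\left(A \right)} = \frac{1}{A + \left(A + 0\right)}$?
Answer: $\frac{42849}{4} \approx 10712.0$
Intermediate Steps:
$Y{\left(A \right)} = -8 + \frac{1}{2 A}$ ($Y{\left(A \right)} = -8 + \frac{1}{A + \left(A + 0\right)} = -8 + \frac{1}{A + A} = -8 + \frac{1}{2 A}$)
$\left(-120 + \left(Y{\left(-4 \right)} + 4\right) \left(-4\right)\right)^{2} = \left(-120 + \left(\left(-8 + \frac{1}{2 \left(-4\right)}\right) + 4\right) \left(-4\right)\right)^{2} = \left(-120 + \left(\left(-8 + \frac{1}{2} \left(- \frac{1}{4}\right)\right) + 4\right) \left(-4\right)\right)^{2} = \left(-120 + \left(\left(-8 - \frac{1}{8}\right) + 4\right) \left(-4\right)\right)^{2} = \left(-120 + \left(- \frac{65}{8} + 4\right) \left(-4\right)\right)^{2} = \left(-120 - - \frac{33}{2}\right)^{2} = \left(-120 + \frac{33}{2}\right)^{2} = \left(- \frac{207}{2}\right)^{2} = \frac{42849}{4}$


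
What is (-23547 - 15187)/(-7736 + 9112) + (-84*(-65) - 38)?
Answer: 3710969/688 ≈ 5393.9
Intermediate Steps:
(-23547 - 15187)/(-7736 + 9112) + (-84*(-65) - 38) = -38734/1376 + (5460 - 38) = -38734*1/1376 + 5422 = -19367/688 + 5422 = 3710969/688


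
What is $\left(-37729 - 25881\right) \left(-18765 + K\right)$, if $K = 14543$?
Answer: $268561420$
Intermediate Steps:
$\left(-37729 - 25881\right) \left(-18765 + K\right) = \left(-37729 - 25881\right) \left(-18765 + 14543\right) = \left(-63610\right) \left(-4222\right) = 268561420$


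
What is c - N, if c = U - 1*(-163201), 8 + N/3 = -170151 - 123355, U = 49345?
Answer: 1093088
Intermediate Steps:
N = -880542 (N = -24 + 3*(-170151 - 123355) = -24 + 3*(-293506) = -24 - 880518 = -880542)
c = 212546 (c = 49345 - 1*(-163201) = 49345 + 163201 = 212546)
c - N = 212546 - 1*(-880542) = 212546 + 880542 = 1093088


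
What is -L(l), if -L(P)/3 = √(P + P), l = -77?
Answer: 3*I*√154 ≈ 37.229*I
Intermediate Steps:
L(P) = -3*√2*√P (L(P) = -3*√(P + P) = -3*√2*√P)
-L(l) = -(-3)*√2*√(-77) = -(-3)*√2*I*√77 = -(-3)*I*√154 = 3*I*√154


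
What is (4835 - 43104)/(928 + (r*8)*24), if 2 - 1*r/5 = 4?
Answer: 38269/992 ≈ 38.578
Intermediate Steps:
r = -10 (r = 10 - 5*4 = 10 - 20 = -10)
(4835 - 43104)/(928 + (r*8)*24) = (4835 - 43104)/(928 - 10*8*24) = -38269/(928 - 80*24) = -38269/(928 - 1920) = -38269/(-992) = -38269*(-1/992) = 38269/992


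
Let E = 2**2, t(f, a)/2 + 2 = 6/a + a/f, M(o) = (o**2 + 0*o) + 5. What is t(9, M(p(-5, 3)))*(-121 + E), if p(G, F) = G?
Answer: -1794/5 ≈ -358.80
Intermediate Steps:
M(o) = 5 + o**2 (M(o) = (o**2 + 0) + 5 = o**2 + 5 = 5 + o**2)
t(f, a) = -4 + 12/a + 2*a/f (t(f, a) = -4 + 2*(6/a + a/f) = -4 + (12/a + 2*a/f) = -4 + 12/a + 2*a/f)
E = 4
t(9, M(p(-5, 3)))*(-121 + E) = (-4 + 12/(5 + (-5)**2) + 2*(5 + (-5)**2)/9)*(-121 + 4) = (-4 + 12/(5 + 25) + 2*(5 + 25)*(1/9))*(-117) = (-4 + 12/30 + 2*30*(1/9))*(-117) = (-4 + 12*(1/30) + 20/3)*(-117) = (-4 + 2/5 + 20/3)*(-117) = (46/15)*(-117) = -1794/5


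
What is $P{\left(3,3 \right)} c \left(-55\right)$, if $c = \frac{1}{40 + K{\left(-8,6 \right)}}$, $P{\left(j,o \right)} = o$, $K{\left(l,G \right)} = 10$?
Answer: $- \frac{33}{10} \approx -3.3$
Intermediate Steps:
$c = \frac{1}{50}$ ($c = \frac{1}{40 + 10} = \frac{1}{50} \approx 0.02$)
$P{\left(3,3 \right)} c \left(-55\right) = 3 \cdot \frac{1}{50} \left(-55\right) = \frac{3}{50} \left(-55\right) = - \frac{33}{10}$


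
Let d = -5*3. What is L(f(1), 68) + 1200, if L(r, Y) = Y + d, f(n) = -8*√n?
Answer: 1253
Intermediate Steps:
d = -15
L(r, Y) = -15 + Y (L(r, Y) = Y - 15 = -15 + Y)
L(f(1), 68) + 1200 = (-15 + 68) + 1200 = 53 + 1200 = 1253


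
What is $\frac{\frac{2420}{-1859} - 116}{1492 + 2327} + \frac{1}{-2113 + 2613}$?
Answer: $- \frac{3088863}{107568500} \approx -0.028715$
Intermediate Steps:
$\frac{\frac{2420}{-1859} - 116}{1492 + 2327} + \frac{1}{-2113 + 2613} = \frac{2420 \left(- \frac{1}{1859}\right) - 116}{3819} + \frac{1}{500} = \left(- \frac{220}{169} - 116\right) \frac{1}{3819} + \frac{1}{500} = \left(- \frac{19824}{169}\right) \frac{1}{3819} + \frac{1}{500} = - \frac{6608}{215137} + \frac{1}{500} = - \frac{3088863}{107568500}$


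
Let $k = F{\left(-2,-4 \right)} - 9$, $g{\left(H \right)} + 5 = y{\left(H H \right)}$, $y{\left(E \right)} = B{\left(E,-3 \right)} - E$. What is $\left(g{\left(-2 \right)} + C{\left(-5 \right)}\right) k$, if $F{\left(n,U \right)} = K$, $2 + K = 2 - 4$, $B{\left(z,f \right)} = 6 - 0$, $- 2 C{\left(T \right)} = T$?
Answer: $\frac{13}{2} \approx 6.5$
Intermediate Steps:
$C{\left(T \right)} = - \frac{T}{2}$
$B{\left(z,f \right)} = 6$ ($B{\left(z,f \right)} = 6 + 0 = 6$)
$y{\left(E \right)} = 6 - E$
$K = -4$ ($K = -2 + \left(2 - 4\right) = -2 - 2 = -4$)
$F{\left(n,U \right)} = -4$
$g{\left(H \right)} = 1 - H^{2}$ ($g{\left(H \right)} = -5 - \left(-6 + H H\right) = -5 - \left(-6 + H^{2}\right) = 1 - H^{2}$)
$k = -13$ ($k = -4 - 9 = -13$)
$\left(g{\left(-2 \right)} + C{\left(-5 \right)}\right) k = \left(\left(1 - \left(-2\right)^{2}\right) - - \frac{5}{2}\right) \left(-13\right) = \left(\left(1 - 4\right) + \frac{5}{2}\right) \left(-13\right) = \left(-3 + \frac{5}{2}\right) \left(-13\right) = \left(- \frac{1}{2}\right) \left(-13\right) = \frac{13}{2}$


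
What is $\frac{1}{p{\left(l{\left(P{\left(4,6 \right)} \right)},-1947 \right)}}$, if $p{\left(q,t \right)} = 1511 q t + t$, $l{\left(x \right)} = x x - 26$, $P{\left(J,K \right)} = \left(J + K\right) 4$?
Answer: $- \frac{1}{4630579305} \approx -2.1596 \cdot 10^{-10}$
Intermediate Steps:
$P{\left(J,K \right)} = 4 J + 4 K$
$l{\left(x \right)} = -26 + x^{2}$ ($l{\left(x \right)} = x^{2} - 26 = -26 + x^{2}$)
$p{\left(q,t \right)} = t + 1511 q t$ ($p{\left(q,t \right)} = 1511 q t + t = t + 1511 q t$)
$\frac{1}{p{\left(l{\left(P{\left(4,6 \right)} \right)},-1947 \right)}} = \frac{1}{\left(-1947\right) \left(1 + 1511 \left(-26 + \left(4 \cdot 4 + 4 \cdot 6\right)^{2}\right)\right)} = \frac{1}{\left(-1947\right) \left(1 + 1511 \left(-26 + \left(16 + 24\right)^{2}\right)\right)} = \frac{1}{\left(-1947\right) \left(1 + 1511 \left(-26 + 40^{2}\right)\right)} = \frac{1}{\left(-1947\right) \left(1 + 1511 \left(-26 + 1600\right)\right)} = \frac{1}{\left(-1947\right) \left(1 + 1511 \cdot 1574\right)} = \frac{1}{\left(-1947\right) \left(1 + 2378314\right)} = \frac{1}{\left(-1947\right) 2378315} = \frac{1}{-4630579305} = - \frac{1}{4630579305}$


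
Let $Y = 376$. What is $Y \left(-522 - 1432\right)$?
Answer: $-734704$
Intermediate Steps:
$Y \left(-522 - 1432\right) = 376 \left(-522 - 1432\right) = 376 \left(-1954\right) = -734704$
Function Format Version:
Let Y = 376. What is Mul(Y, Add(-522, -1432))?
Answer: -734704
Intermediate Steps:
Mul(Y, Add(-522, -1432)) = Mul(376, Add(-522, -1432)) = Mul(376, -1954) = -734704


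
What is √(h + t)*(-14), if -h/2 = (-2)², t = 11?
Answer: -14*√3 ≈ -24.249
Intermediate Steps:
h = -8 (h = -2*(-2)² = -2*4 = -8)
√(h + t)*(-14) = √(-8 + 11)*(-14) = √3*(-14) = -14*√3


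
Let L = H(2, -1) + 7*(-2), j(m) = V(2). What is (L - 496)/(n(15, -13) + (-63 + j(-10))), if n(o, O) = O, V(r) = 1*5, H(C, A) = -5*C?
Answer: 520/71 ≈ 7.3239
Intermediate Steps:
V(r) = 5
j(m) = 5
L = -24 (L = -5*2 + 7*(-2) = -10 - 14 = -24)
(L - 496)/(n(15, -13) + (-63 + j(-10))) = (-24 - 496)/(-13 + (-63 + 5)) = -520/(-13 - 58) = -520/(-71) = -520*(-1/71) = 520/71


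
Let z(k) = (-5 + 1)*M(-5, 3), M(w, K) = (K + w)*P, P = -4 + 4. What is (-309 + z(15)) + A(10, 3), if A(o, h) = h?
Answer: -306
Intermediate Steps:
P = 0
M(w, K) = 0 (M(w, K) = (K + w)*0 = 0)
z(k) = 0 (z(k) = (-5 + 1)*0 = -4*0 = 0)
(-309 + z(15)) + A(10, 3) = (-309 + 0) + 3 = -309 + 3 = -306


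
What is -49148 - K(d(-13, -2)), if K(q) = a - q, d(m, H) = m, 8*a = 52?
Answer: -98335/2 ≈ -49168.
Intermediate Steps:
a = 13/2 (a = (⅛)*52 = 13/2 ≈ 6.5000)
K(q) = 13/2 - q
-49148 - K(d(-13, -2)) = -49148 - (13/2 - 1*(-13)) = -49148 - (13/2 + 13) = -49148 - 1*39/2 = -49148 - 39/2 = -98335/2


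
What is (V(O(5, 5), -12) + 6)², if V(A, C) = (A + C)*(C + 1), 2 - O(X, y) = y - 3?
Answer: 19044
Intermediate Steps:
O(X, y) = 5 - y (O(X, y) = 2 - (y - 3) = 2 - (-3 + y) = 2 + (3 - y) = 5 - y)
V(A, C) = (1 + C)*(A + C) (V(A, C) = (A + C)*(1 + C) = (1 + C)*(A + C))
(V(O(5, 5), -12) + 6)² = (((5 - 1*5) - 12 + (-12)² + (5 - 1*5)*(-12)) + 6)² = (((5 - 5) - 12 + 144 + (5 - 5)*(-12)) + 6)² = ((0 - 12 + 144 + 0*(-12)) + 6)² = ((0 - 12 + 144 + 0) + 6)² = (132 + 6)² = 138² = 19044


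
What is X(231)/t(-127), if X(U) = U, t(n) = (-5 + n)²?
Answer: 7/528 ≈ 0.013258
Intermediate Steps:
X(231)/t(-127) = 231/((-5 - 127)²) = 231/((-132)²) = 231/17424 = 231*(1/17424) = 7/528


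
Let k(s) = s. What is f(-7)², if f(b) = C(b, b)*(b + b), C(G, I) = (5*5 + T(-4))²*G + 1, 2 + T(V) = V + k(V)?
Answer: 485585296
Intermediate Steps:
T(V) = -2 + 2*V (T(V) = -2 + (V + V) = -2 + 2*V)
C(G, I) = 1 + 225*G (C(G, I) = (5*5 + (-2 + 2*(-4)))²*G + 1 = (25 + (-2 - 8))²*G + 1 = (25 - 10)²*G + 1 = 15²*G + 1 = 225*G + 1 = 1 + 225*G)
f(b) = 2*b*(1 + 225*b) (f(b) = (1 + 225*b)*(b + b) = (1 + 225*b)*(2*b) = 2*b*(1 + 225*b))
f(-7)² = (2*(-7)*(1 + 225*(-7)))² = (2*(-7)*(1 - 1575))² = (2*(-7)*(-1574))² = 22036² = 485585296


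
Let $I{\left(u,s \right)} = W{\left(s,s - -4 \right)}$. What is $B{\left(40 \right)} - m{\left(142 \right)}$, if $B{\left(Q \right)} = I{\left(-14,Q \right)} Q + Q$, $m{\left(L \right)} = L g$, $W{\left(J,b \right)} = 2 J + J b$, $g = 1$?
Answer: $73498$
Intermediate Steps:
$I{\left(u,s \right)} = s \left(6 + s\right)$ ($I{\left(u,s \right)} = s \left(2 + \left(s - -4\right)\right) = s \left(2 + \left(s + 4\right)\right) = s \left(2 + \left(4 + s\right)\right) = s \left(6 + s\right)$)
$m{\left(L \right)} = L$ ($m{\left(L \right)} = L 1 = L$)
$B{\left(Q \right)} = Q + Q^{2} \left(6 + Q\right)$ ($B{\left(Q \right)} = Q \left(6 + Q\right) Q + Q = Q^{2} \left(6 + Q\right) + Q = Q + Q^{2} \left(6 + Q\right)$)
$B{\left(40 \right)} - m{\left(142 \right)} = 40 \left(1 + 40 \left(6 + 40\right)\right) - 142 = 40 \left(1 + 40 \cdot 46\right) - 142 = 40 \left(1 + 1840\right) - 142 = 40 \cdot 1841 - 142 = 73640 - 142 = 73498$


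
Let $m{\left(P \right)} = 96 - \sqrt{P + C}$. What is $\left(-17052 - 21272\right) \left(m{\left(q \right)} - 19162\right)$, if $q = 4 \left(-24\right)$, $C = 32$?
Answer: $730685384 + 306592 i \approx 7.3069 \cdot 10^{8} + 3.0659 \cdot 10^{5} i$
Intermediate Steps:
$q = -96$
$m{\left(P \right)} = 96 - \sqrt{32 + P}$ ($m{\left(P \right)} = 96 - \sqrt{P + 32} = 96 - \sqrt{32 + P}$)
$\left(-17052 - 21272\right) \left(m{\left(q \right)} - 19162\right) = \left(-17052 - 21272\right) \left(\left(96 - \sqrt{32 - 96}\right) - 19162\right) = - 38324 \left(\left(96 - \sqrt{-64}\right) - 19162\right) = - 38324 \left(\left(96 - 8 i\right) - 19162\right) = - 38324 \left(-19066 - 8 i\right) = 730685384 + 306592 i$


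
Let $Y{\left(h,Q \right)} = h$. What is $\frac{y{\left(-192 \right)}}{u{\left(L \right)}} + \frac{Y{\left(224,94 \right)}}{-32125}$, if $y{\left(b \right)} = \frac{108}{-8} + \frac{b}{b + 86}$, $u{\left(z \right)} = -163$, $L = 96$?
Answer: $\frac{35932603}{555055750} \approx 0.064737$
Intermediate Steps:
$y{\left(b \right)} = - \frac{27}{2} + \frac{b}{86 + b}$ ($y{\left(b \right)} = 108 \left(- \frac{1}{8}\right) + \frac{b}{86 + b} = - \frac{27}{2} + \frac{b}{86 + b}$)
$\frac{y{\left(-192 \right)}}{u{\left(L \right)}} + \frac{Y{\left(224,94 \right)}}{-32125} = \frac{\frac{1}{2} \frac{1}{86 - 192} \left(-2322 - -4800\right)}{-163} + \frac{224}{-32125} = \frac{-2322 + 4800}{2 \left(-106\right)} \left(- \frac{1}{163}\right) + 224 \left(- \frac{1}{32125}\right) = \frac{1}{2} \left(- \frac{1}{106}\right) 2478 \left(- \frac{1}{163}\right) - \frac{224}{32125} = \left(- \frac{1239}{106}\right) \left(- \frac{1}{163}\right) - \frac{224}{32125} = \frac{1239}{17278} - \frac{224}{32125} = \frac{35932603}{555055750}$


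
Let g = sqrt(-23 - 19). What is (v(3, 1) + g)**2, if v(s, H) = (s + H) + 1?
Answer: (5 + I*sqrt(42))**2 ≈ -17.0 + 64.807*I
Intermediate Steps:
v(s, H) = 1 + H + s (v(s, H) = (H + s) + 1 = 1 + H + s)
g = I*sqrt(42) (g = sqrt(-42) = I*sqrt(42) ≈ 6.4807*I)
(v(3, 1) + g)**2 = ((1 + 1 + 3) + I*sqrt(42))**2 = (5 + I*sqrt(42))**2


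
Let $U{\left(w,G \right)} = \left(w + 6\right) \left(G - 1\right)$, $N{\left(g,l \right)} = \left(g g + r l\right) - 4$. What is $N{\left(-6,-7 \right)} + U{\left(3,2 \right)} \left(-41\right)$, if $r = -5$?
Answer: $-302$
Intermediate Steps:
$N{\left(g,l \right)} = -4 + g^{2} - 5 l$ ($N{\left(g,l \right)} = \left(g g - 5 l\right) - 4 = \left(g^{2} - 5 l\right) - 4 = -4 + g^{2} - 5 l$)
$U{\left(w,G \right)} = \left(-1 + G\right) \left(6 + w\right)$ ($U{\left(w,G \right)} = \left(6 + w\right) \left(-1 + G\right) = \left(-1 + G\right) \left(6 + w\right)$)
$N{\left(-6,-7 \right)} + U{\left(3,2 \right)} \left(-41\right) = \left(-4 + \left(-6\right)^{2} - -35\right) + \left(-6 - 3 + 6 \cdot 2 + 2 \cdot 3\right) \left(-41\right) = \left(-4 + 36 + 35\right) + \left(-6 - 3 + 12 + 6\right) \left(-41\right) = 67 + 9 \left(-41\right) = 67 - 369 = -302$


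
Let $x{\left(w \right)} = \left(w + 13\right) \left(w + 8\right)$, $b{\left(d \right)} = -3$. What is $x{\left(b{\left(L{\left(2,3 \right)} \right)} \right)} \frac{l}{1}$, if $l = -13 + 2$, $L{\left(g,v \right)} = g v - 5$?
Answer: $-550$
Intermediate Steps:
$L{\left(g,v \right)} = -5 + g v$
$x{\left(w \right)} = \left(8 + w\right) \left(13 + w\right)$ ($x{\left(w \right)} = \left(13 + w\right) \left(8 + w\right) = \left(8 + w\right) \left(13 + w\right)$)
$l = -11$
$x{\left(b{\left(L{\left(2,3 \right)} \right)} \right)} \frac{l}{1} = \left(104 + \left(-3\right)^{2} + 21 \left(-3\right)\right) \left(- \frac{11}{1}\right) = \left(104 + 9 - 63\right) \left(\left(-11\right) 1\right) = 50 \left(-11\right) = -550$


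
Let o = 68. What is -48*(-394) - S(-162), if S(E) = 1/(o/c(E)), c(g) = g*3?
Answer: 643251/34 ≈ 18919.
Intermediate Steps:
c(g) = 3*g
S(E) = 3*E/68 (S(E) = 1/(68/((3*E))) = 1/(68*(1/(3*E))) = 1/(68/(3*E)) = 3*E/68)
-48*(-394) - S(-162) = -48*(-394) - 3*(-162)/68 = 18912 - 1*(-243/34) = 18912 + 243/34 = 643251/34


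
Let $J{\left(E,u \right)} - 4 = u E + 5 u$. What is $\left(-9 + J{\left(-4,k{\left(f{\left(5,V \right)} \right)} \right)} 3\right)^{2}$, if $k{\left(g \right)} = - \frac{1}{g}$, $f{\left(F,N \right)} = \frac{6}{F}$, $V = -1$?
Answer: $\frac{1}{4} \approx 0.25$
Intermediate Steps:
$J{\left(E,u \right)} = 4 + 5 u + E u$ ($J{\left(E,u \right)} = 4 + \left(u E + 5 u\right) = 4 + \left(E u + 5 u\right) = 4 + \left(5 u + E u\right) = 4 + 5 u + E u$)
$\left(-9 + J{\left(-4,k{\left(f{\left(5,V \right)} \right)} \right)} 3\right)^{2} = \left(-9 + \left(4 + 5 \left(- \frac{1}{6 \cdot \frac{1}{5}}\right) - 4 \left(- \frac{1}{6 \cdot \frac{1}{5}}\right)\right) 3\right)^{2} = \left(-9 + \left(4 + 5 \left(- \frac{1}{\frac{6}{5}}\right) - 4 \left(- \frac{1}{\frac{6}{5}}\right)\right) 3\right)^{2} = \left(-9 + \left(4 + 5 \left(\left(-1\right) \frac{5}{6}\right) - 4 \left(\left(-1\right) \frac{5}{6}\right)\right) 3\right)^{2} = \left(-9 + \left(4 + 5 \left(- \frac{5}{6}\right) - - \frac{10}{3}\right) 3\right)^{2} = \left(-9 + \left(4 - \frac{25}{6} + \frac{10}{3}\right) 3\right)^{2} = \left(-9 + \frac{19}{6} \cdot 3\right)^{2} = \left(-9 + \frac{19}{2}\right)^{2} = \left(\frac{1}{2}\right)^{2} = \frac{1}{4}$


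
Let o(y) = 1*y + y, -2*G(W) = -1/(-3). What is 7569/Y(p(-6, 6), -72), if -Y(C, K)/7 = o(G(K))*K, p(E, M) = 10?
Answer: -2523/56 ≈ -45.054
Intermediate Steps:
G(W) = -⅙ (G(W) = -(-1)/(2*(-3)) = -(-1)*(-1)/(2*3) = -½*⅓ = -⅙)
o(y) = 2*y (o(y) = y + y = 2*y)
Y(C, K) = 7*K/3 (Y(C, K) = -7*2*(-⅙)*K = -(-7)*K/3 = 7*K/3)
7569/Y(p(-6, 6), -72) = 7569/(((7/3)*(-72))) = 7569/(-168) = 7569*(-1/168) = -2523/56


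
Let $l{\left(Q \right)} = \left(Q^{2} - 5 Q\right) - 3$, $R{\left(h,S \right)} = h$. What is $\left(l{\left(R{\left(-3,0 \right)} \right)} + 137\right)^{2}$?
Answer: $24964$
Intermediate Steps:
$l{\left(Q \right)} = -3 + Q^{2} - 5 Q$
$\left(l{\left(R{\left(-3,0 \right)} \right)} + 137\right)^{2} = \left(\left(-3 + \left(-3\right)^{2} - -15\right) + 137\right)^{2} = \left(\left(-3 + 9 + 15\right) + 137\right)^{2} = \left(21 + 137\right)^{2} = 158^{2} = 24964$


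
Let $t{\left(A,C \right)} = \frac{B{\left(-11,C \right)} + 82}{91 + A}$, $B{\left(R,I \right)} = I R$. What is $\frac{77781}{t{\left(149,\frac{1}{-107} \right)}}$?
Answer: $\frac{399483216}{1757} \approx 2.2737 \cdot 10^{5}$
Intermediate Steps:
$t{\left(A,C \right)} = \frac{82 - 11 C}{91 + A}$ ($t{\left(A,C \right)} = \frac{C \left(-11\right) + 82}{91 + A} = \frac{- 11 C + 82}{91 + A} = \frac{82 - 11 C}{91 + A}$)
$\frac{77781}{t{\left(149,\frac{1}{-107} \right)}} = \frac{77781}{\frac{1}{91 + 149} \left(82 - \frac{11}{-107}\right)} = \frac{77781}{\frac{1}{240} \left(82 - - \frac{11}{107}\right)} = \frac{77781}{\frac{1}{240} \left(82 + \frac{11}{107}\right)} = \frac{77781}{\frac{1}{240} \cdot \frac{8785}{107}} = \frac{77781}{\frac{1757}{5136}} = 77781 \cdot \frac{5136}{1757} = \frac{399483216}{1757}$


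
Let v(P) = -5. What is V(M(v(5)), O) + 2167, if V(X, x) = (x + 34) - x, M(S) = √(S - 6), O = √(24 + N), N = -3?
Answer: 2201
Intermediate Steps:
O = √21 (O = √(24 - 3) = √21 ≈ 4.5826)
M(S) = √(-6 + S)
V(X, x) = 34 (V(X, x) = (34 + x) - x = 34)
V(M(v(5)), O) + 2167 = 34 + 2167 = 2201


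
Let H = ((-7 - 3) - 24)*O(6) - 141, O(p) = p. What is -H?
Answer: 345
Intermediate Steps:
H = -345 (H = ((-7 - 3) - 24)*6 - 141 = (-10 - 24)*6 - 141 = -34*6 - 141 = -204 - 141 = -345)
-H = -1*(-345) = 345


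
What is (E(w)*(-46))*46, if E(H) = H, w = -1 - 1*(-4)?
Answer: -6348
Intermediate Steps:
w = 3 (w = -1 + 4 = 3)
(E(w)*(-46))*46 = (3*(-46))*46 = -138*46 = -6348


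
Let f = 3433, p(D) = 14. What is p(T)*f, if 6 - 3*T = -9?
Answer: 48062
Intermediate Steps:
T = 5 (T = 2 - ⅓*(-9) = 2 + 3 = 5)
p(T)*f = 14*3433 = 48062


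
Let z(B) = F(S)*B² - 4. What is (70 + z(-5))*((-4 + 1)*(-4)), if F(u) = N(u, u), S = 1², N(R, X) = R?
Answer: 1092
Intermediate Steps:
S = 1
F(u) = u
z(B) = -4 + B² (z(B) = 1*B² - 4 = B² - 4 = -4 + B²)
(70 + z(-5))*((-4 + 1)*(-4)) = (70 + (-4 + (-5)²))*((-4 + 1)*(-4)) = (70 + (-4 + 25))*(-3*(-4)) = (70 + 21)*12 = 91*12 = 1092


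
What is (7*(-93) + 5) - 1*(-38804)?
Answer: 38158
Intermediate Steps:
(7*(-93) + 5) - 1*(-38804) = (-651 + 5) + 38804 = -646 + 38804 = 38158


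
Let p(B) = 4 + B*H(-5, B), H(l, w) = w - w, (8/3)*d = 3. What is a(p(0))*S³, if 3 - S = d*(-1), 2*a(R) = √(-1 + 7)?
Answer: 35937*√6/1024 ≈ 85.964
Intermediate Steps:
d = 9/8 (d = (3/8)*3 = 9/8 ≈ 1.1250)
H(l, w) = 0
p(B) = 4 (p(B) = 4 + B*0 = 4 + 0 = 4)
a(R) = √6/2 (a(R) = √(-1 + 7)/2 = √6/2)
S = 33/8 (S = 3 - 9*(-1)/8 = 3 - 1*(-9/8) = 3 + 9/8 = 33/8 ≈ 4.1250)
a(p(0))*S³ = (√6/2)*(33/8)³ = (√6/2)*(35937/512) = 35937*√6/1024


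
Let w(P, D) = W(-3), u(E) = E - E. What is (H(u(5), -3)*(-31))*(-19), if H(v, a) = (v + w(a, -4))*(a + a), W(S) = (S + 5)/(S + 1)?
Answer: 3534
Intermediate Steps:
W(S) = (5 + S)/(1 + S)
u(E) = 0
w(P, D) = -1 (w(P, D) = (5 - 3)/(1 - 3) = 2/(-2) = -½*2 = -1)
H(v, a) = 2*a*(-1 + v) (H(v, a) = (v - 1)*(a + a) = (-1 + v)*(2*a) = 2*a*(-1 + v))
(H(u(5), -3)*(-31))*(-19) = ((2*(-3)*(-1 + 0))*(-31))*(-19) = ((2*(-3)*(-1))*(-31))*(-19) = (6*(-31))*(-19) = -186*(-19) = 3534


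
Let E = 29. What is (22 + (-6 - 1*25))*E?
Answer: -261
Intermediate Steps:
(22 + (-6 - 1*25))*E = (22 + (-6 - 1*25))*29 = (22 + (-6 - 25))*29 = (22 - 31)*29 = -9*29 = -261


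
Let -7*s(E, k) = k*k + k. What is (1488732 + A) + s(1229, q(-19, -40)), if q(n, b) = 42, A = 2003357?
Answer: 3491831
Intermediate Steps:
s(E, k) = -k/7 - k²/7 (s(E, k) = -(k*k + k)/7 = -(k² + k)/7 = -(k + k²)/7 = -k/7 - k²/7)
(1488732 + A) + s(1229, q(-19, -40)) = (1488732 + 2003357) - ⅐*42*(1 + 42) = 3492089 - ⅐*42*43 = 3492089 - 258 = 3491831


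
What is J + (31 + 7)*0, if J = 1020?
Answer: 1020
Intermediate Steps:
J + (31 + 7)*0 = 1020 + (31 + 7)*0 = 1020 + 38*0 = 1020 + 0 = 1020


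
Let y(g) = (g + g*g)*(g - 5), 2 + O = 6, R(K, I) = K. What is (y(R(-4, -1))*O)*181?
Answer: -78192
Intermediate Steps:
O = 4 (O = -2 + 6 = 4)
y(g) = (-5 + g)*(g + g²) (y(g) = (g + g²)*(-5 + g) = (-5 + g)*(g + g²))
(y(R(-4, -1))*O)*181 = (-4*(-5 + (-4)² - 4*(-4))*4)*181 = (-4*(-5 + 16 + 16)*4)*181 = (-4*27*4)*181 = -108*4*181 = -432*181 = -78192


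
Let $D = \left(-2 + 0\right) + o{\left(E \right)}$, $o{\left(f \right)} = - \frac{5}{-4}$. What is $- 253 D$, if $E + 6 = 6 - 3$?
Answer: $\frac{759}{4} \approx 189.75$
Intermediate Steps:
$E = -3$ ($E = -6 + \left(6 - 3\right) = -6 + 3 = -3$)
$o{\left(f \right)} = \frac{5}{4}$ ($o{\left(f \right)} = \left(-5\right) \left(- \frac{1}{4}\right) = \frac{5}{4}$)
$D = - \frac{3}{4}$ ($D = \left(-2 + 0\right) + \frac{5}{4} = -2 + \frac{5}{4} = - \frac{3}{4} \approx -0.75$)
$- 253 D = \left(-253\right) \left(- \frac{3}{4}\right) = \frac{759}{4}$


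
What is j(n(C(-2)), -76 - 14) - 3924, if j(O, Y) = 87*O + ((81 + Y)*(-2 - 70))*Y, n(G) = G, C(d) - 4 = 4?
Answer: -61548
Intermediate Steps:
C(d) = 8 (C(d) = 4 + 4 = 8)
j(O, Y) = 87*O + Y*(-5832 - 72*Y) (j(O, Y) = 87*O + ((81 + Y)*(-72))*Y = 87*O + (-5832 - 72*Y)*Y = 87*O + Y*(-5832 - 72*Y))
j(n(C(-2)), -76 - 14) - 3924 = (-5832*(-76 - 14) - 72*(-76 - 14)² + 87*8) - 3924 = (-5832*(-90) - 72*(-90)² + 696) - 3924 = (524880 - 72*8100 + 696) - 3924 = (524880 - 583200 + 696) - 3924 = -57624 - 3924 = -61548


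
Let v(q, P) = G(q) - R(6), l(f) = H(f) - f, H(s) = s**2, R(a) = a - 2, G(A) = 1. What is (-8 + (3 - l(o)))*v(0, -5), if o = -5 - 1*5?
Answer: 345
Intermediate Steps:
R(a) = -2 + a
o = -10 (o = -5 - 5 = -10)
l(f) = f**2 - f
v(q, P) = -3 (v(q, P) = 1 - (-2 + 6) = 1 - 1*4 = 1 - 4 = -3)
(-8 + (3 - l(o)))*v(0, -5) = (-8 + (3 - (-10)*(-1 - 10)))*(-3) = (-8 + (3 - (-10)*(-11)))*(-3) = (-8 + (3 - 1*110))*(-3) = (-8 + (3 - 110))*(-3) = (-8 - 107)*(-3) = -115*(-3) = 345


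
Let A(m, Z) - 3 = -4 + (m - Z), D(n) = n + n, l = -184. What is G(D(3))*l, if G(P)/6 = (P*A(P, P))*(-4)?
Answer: -26496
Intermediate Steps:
D(n) = 2*n
A(m, Z) = -1 + m - Z (A(m, Z) = 3 + (-4 + (m - Z)) = 3 + (-4 + m - Z) = -1 + m - Z)
G(P) = 24*P (G(P) = 6*((P*(-1 + P - P))*(-4)) = 6*((P*(-1))*(-4)) = 6*(-P*(-4)) = 6*(4*P) = 24*P)
G(D(3))*l = (24*(2*3))*(-184) = (24*6)*(-184) = 144*(-184) = -26496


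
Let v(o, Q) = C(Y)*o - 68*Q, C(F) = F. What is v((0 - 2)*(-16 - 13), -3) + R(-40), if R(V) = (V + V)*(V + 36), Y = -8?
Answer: 60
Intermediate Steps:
R(V) = 2*V*(36 + V) (R(V) = (2*V)*(36 + V) = 2*V*(36 + V))
v(o, Q) = -68*Q - 8*o (v(o, Q) = -8*o - 68*Q = -68*Q - 8*o)
v((0 - 2)*(-16 - 13), -3) + R(-40) = (-68*(-3) - 8*(0 - 2)*(-16 - 13)) + 2*(-40)*(36 - 40) = (204 - (-16)*(-29)) + 2*(-40)*(-4) = (204 - 8*58) + 320 = (204 - 464) + 320 = -260 + 320 = 60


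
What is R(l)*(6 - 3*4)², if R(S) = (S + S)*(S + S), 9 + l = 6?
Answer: 1296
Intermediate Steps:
l = -3 (l = -9 + 6 = -3)
R(S) = 4*S² (R(S) = (2*S)*(2*S) = 4*S²)
R(l)*(6 - 3*4)² = (4*(-3)²)*(6 - 3*4)² = (4*9)*(6 - 12)² = 36*(-6)² = 36*36 = 1296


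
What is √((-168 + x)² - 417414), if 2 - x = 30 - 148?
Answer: I*√415110 ≈ 644.29*I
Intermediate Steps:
x = 120 (x = 2 - (30 - 148) = 2 - 1*(-118) = 2 + 118 = 120)
√((-168 + x)² - 417414) = √((-168 + 120)² - 417414) = √((-48)² - 417414) = √(2304 - 417414) = √(-415110) = I*√415110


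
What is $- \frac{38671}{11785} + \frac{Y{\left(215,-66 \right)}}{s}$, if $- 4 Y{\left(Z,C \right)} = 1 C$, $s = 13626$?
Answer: $- \frac{351157729}{107054940} \approx -3.2802$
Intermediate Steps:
$Y{\left(Z,C \right)} = - \frac{C}{4}$ ($Y{\left(Z,C \right)} = - \frac{1 C}{4} = - \frac{C}{4}$)
$- \frac{38671}{11785} + \frac{Y{\left(215,-66 \right)}}{s} = - \frac{38671}{11785} + \frac{\left(- \frac{1}{4}\right) \left(-66\right)}{13626} = \left(-38671\right) \frac{1}{11785} + \frac{33}{2} \cdot \frac{1}{13626} = - \frac{38671}{11785} + \frac{11}{9084} = - \frac{351157729}{107054940}$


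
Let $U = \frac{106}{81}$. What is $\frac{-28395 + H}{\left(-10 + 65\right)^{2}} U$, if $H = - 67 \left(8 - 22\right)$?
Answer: $- \frac{2910442}{245025} \approx -11.878$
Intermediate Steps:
$H = 938$ ($H = \left(-67\right) \left(-14\right) = 938$)
$U = \frac{106}{81}$ ($U = 106 \cdot \frac{1}{81} = \frac{106}{81} \approx 1.3086$)
$\frac{-28395 + H}{\left(-10 + 65\right)^{2}} U = \frac{-28395 + 938}{\left(-10 + 65\right)^{2}} \cdot \frac{106}{81} = - \frac{27457}{55^{2}} \cdot \frac{106}{81} = - \frac{27457}{3025} \cdot \frac{106}{81} = \left(-27457\right) \frac{1}{3025} \cdot \frac{106}{81} = \left(- \frac{27457}{3025}\right) \frac{106}{81} = - \frac{2910442}{245025}$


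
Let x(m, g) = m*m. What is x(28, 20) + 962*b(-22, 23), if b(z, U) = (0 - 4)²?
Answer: 16176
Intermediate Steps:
x(m, g) = m²
b(z, U) = 16 (b(z, U) = (-4)² = 16)
x(28, 20) + 962*b(-22, 23) = 28² + 962*16 = 784 + 15392 = 16176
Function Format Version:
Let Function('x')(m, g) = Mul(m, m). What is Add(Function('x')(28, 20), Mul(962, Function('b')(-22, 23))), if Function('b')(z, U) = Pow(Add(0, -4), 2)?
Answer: 16176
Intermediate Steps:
Function('x')(m, g) = Pow(m, 2)
Function('b')(z, U) = 16 (Function('b')(z, U) = Pow(-4, 2) = 16)
Add(Function('x')(28, 20), Mul(962, Function('b')(-22, 23))) = Add(Pow(28, 2), Mul(962, 16)) = Add(784, 15392) = 16176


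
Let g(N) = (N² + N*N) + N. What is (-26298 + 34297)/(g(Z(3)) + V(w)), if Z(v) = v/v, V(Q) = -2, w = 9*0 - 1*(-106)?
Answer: 7999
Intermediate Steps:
w = 106 (w = 0 + 106 = 106)
Z(v) = 1
g(N) = N + 2*N² (g(N) = (N² + N²) + N = 2*N² + N = N + 2*N²)
(-26298 + 34297)/(g(Z(3)) + V(w)) = (-26298 + 34297)/(1*(1 + 2*1) - 2) = 7999/(1*(1 + 2) - 2) = 7999/(1*3 - 2) = 7999/(3 - 2) = 7999/1 = 7999*1 = 7999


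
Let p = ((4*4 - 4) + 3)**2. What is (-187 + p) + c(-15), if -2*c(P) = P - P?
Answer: 38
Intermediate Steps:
p = 225 (p = ((16 - 4) + 3)**2 = (12 + 3)**2 = 15**2 = 225)
c(P) = 0 (c(P) = -(P - P)/2 = -1/2*0 = 0)
(-187 + p) + c(-15) = (-187 + 225) + 0 = 38 + 0 = 38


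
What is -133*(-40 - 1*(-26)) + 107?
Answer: 1969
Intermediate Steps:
-133*(-40 - 1*(-26)) + 107 = -133*(-40 + 26) + 107 = -133*(-14) + 107 = 1862 + 107 = 1969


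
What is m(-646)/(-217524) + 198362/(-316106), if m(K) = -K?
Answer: -10838175041/17190160386 ≈ -0.63049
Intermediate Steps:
m(-646)/(-217524) + 198362/(-316106) = -1*(-646)/(-217524) + 198362/(-316106) = 646*(-1/217524) + 198362*(-1/316106) = -323/108762 - 99181/158053 = -10838175041/17190160386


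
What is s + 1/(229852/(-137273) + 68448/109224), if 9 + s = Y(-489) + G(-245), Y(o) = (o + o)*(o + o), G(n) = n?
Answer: 625903408993457/654553856 ≈ 9.5623e+5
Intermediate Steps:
Y(o) = 4*o**2 (Y(o) = (2*o)*(2*o) = 4*o**2)
s = 956230 (s = -9 + (4*(-489)**2 - 245) = -9 + (4*239121 - 245) = -9 + (956484 - 245) = -9 + 956239 = 956230)
s + 1/(229852/(-137273) + 68448/109224) = 956230 + 1/(229852/(-137273) + 68448/109224) = 956230 + 1/(229852*(-1/137273) + 68448*(1/109224)) = 956230 + 1/(-229852/137273 + 2852/4551) = 956230 + 1/(-654553856/624729423) = 956230 - 624729423/654553856 = 625903408993457/654553856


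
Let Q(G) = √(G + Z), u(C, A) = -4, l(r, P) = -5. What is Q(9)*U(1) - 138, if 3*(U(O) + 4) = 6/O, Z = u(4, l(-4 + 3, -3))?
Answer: -138 - 2*√5 ≈ -142.47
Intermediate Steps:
Z = -4
U(O) = -4 + 2/O (U(O) = -4 + (6/O)/3 = -4 + 2/O)
Q(G) = √(-4 + G) (Q(G) = √(G - 4) = √(-4 + G))
Q(9)*U(1) - 138 = √(-4 + 9)*(-4 + 2/1) - 138 = √5*(-4 + 2*1) - 138 = √5*(-4 + 2) - 138 = √5*(-2) - 138 = -2*√5 - 138 = -138 - 2*√5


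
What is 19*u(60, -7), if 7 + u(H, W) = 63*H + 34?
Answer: 72333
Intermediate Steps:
u(H, W) = 27 + 63*H (u(H, W) = -7 + (63*H + 34) = -7 + (34 + 63*H) = 27 + 63*H)
19*u(60, -7) = 19*(27 + 63*60) = 19*(27 + 3780) = 19*3807 = 72333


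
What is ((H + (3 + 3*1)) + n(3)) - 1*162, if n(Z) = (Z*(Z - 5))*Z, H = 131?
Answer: -43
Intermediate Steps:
n(Z) = Z**2*(-5 + Z) (n(Z) = (Z*(-5 + Z))*Z = Z**2*(-5 + Z))
((H + (3 + 3*1)) + n(3)) - 1*162 = ((131 + (3 + 3*1)) + 3**2*(-5 + 3)) - 1*162 = ((131 + (3 + 3)) + 9*(-2)) - 162 = ((131 + 6) - 18) - 162 = (137 - 18) - 162 = 119 - 162 = -43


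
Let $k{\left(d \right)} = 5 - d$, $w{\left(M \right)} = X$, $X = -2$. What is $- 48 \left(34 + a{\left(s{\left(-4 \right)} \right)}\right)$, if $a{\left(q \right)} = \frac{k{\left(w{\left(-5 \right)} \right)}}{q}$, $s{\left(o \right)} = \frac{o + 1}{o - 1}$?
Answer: $-2192$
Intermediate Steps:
$s{\left(o \right)} = \frac{1 + o}{-1 + o}$
$w{\left(M \right)} = -2$
$a{\left(q \right)} = \frac{7}{q}$ ($a{\left(q \right)} = \frac{5 - -2}{q} = \frac{5 + 2}{q} = \frac{7}{q}$)
$- 48 \left(34 + a{\left(s{\left(-4 \right)} \right)}\right) = - 48 \left(34 + \frac{7}{\frac{1}{-1 - 4} \left(1 - 4\right)}\right) = - 48 \left(34 + \frac{7}{\frac{1}{-5} \left(-3\right)}\right) = - 48 \left(34 + \frac{7}{\left(- \frac{1}{5}\right) \left(-3\right)}\right) = - 48 \left(34 + \frac{7}{\frac{3}{5}}\right) = - 48 \left(34 + 7 \cdot \frac{5}{3}\right) = - 48 \left(34 + \frac{35}{3}\right) = \left(-48\right) \frac{137}{3} = -2192$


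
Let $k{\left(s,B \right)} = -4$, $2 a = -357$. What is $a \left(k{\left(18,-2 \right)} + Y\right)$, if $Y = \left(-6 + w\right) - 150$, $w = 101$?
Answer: $\frac{21063}{2} \approx 10532.0$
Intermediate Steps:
$a = - \frac{357}{2}$ ($a = \frac{1}{2} \left(-357\right) = - \frac{357}{2} \approx -178.5$)
$Y = -55$ ($Y = \left(-6 + 101\right) - 150 = 95 - 150 = -55$)
$a \left(k{\left(18,-2 \right)} + Y\right) = - \frac{357 \left(-4 - 55\right)}{2} = \left(- \frac{357}{2}\right) \left(-59\right) = \frac{21063}{2}$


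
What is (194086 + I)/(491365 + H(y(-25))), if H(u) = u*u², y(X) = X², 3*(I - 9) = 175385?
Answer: 75767/73389597 ≈ 0.0010324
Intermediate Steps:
I = 175412/3 (I = 9 + (⅓)*175385 = 9 + 175385/3 = 175412/3 ≈ 58471.)
H(u) = u³
(194086 + I)/(491365 + H(y(-25))) = (194086 + 175412/3)/(491365 + ((-25)²)³) = 757670/(3*(491365 + 625³)) = 757670/(3*(491365 + 244140625)) = (757670/3)/244631990 = (757670/3)*(1/244631990) = 75767/73389597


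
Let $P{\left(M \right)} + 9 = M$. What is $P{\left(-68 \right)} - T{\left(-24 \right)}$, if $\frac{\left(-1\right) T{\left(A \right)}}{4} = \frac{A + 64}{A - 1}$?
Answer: $- \frac{417}{5} \approx -83.4$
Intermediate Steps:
$T{\left(A \right)} = - \frac{4 \left(64 + A\right)}{-1 + A}$ ($T{\left(A \right)} = - 4 \frac{A + 64}{A - 1} = - 4 \frac{64 + A}{-1 + A} = - \frac{4 \left(64 + A\right)}{-1 + A}$)
$P{\left(M \right)} = -9 + M$
$P{\left(-68 \right)} - T{\left(-24 \right)} = \left(-9 - 68\right) - \frac{4 \left(-64 - -24\right)}{-1 - 24} = -77 - \frac{4 \left(-64 + 24\right)}{-25} = -77 - 4 \left(- \frac{1}{25}\right) \left(-40\right) = -77 - \frac{32}{5} = - \frac{417}{5}$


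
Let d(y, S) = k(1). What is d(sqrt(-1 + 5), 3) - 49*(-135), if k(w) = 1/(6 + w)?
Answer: 46306/7 ≈ 6615.1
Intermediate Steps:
d(y, S) = 1/7 (d(y, S) = 1/(6 + 1) = 1/7)
d(sqrt(-1 + 5), 3) - 49*(-135) = 1/7 - 49*(-135) = 1/7 + 6615 = 46306/7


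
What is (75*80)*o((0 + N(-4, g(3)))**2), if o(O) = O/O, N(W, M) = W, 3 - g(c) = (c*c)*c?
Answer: 6000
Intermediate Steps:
g(c) = 3 - c**3 (g(c) = 3 - c*c*c = 3 - c**2*c = 3 - c**3)
o(O) = 1
(75*80)*o((0 + N(-4, g(3)))**2) = (75*80)*1 = 6000*1 = 6000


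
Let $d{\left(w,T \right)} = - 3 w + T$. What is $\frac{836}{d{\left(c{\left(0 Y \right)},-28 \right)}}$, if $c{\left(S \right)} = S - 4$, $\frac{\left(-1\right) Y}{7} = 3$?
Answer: $- \frac{209}{4} \approx -52.25$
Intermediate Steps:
$Y = -21$ ($Y = \left(-7\right) 3 = -21$)
$c{\left(S \right)} = -4 + S$
$d{\left(w,T \right)} = T - 3 w$
$\frac{836}{d{\left(c{\left(0 Y \right)},-28 \right)}} = \frac{836}{-28 - 3 \left(-4 + 0 \left(-21\right)\right)} = \frac{836}{-28 - 3 \left(-4 + 0\right)} = \frac{836}{-28 - -12} = \frac{836}{-28 + 12} = \frac{836}{-16} = 836 \left(- \frac{1}{16}\right) = - \frac{209}{4}$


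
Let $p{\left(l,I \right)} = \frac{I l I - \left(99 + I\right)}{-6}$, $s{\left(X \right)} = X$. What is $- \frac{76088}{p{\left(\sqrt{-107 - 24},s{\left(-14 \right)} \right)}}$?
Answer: $- \frac{12934960}{1679907} - \frac{29826496 i \sqrt{131}}{1679907} \approx -7.6998 - 203.21 i$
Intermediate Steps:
$p{\left(l,I \right)} = \frac{33}{2} + \frac{I}{6} - \frac{l I^{2}}{6}$ ($p{\left(l,I \right)} = \left(l I^{2} - \left(99 + I\right)\right) \left(- \frac{1}{6}\right) = \left(-99 - I + l I^{2}\right) \left(- \frac{1}{6}\right) = \frac{33}{2} + \frac{I}{6} - \frac{l I^{2}}{6}$)
$- \frac{76088}{p{\left(\sqrt{-107 - 24},s{\left(-14 \right)} \right)}} = - \frac{76088}{\frac{33}{2} + \frac{1}{6} \left(-14\right) - \frac{\sqrt{-107 - 24} \left(-14\right)^{2}}{6}} = - \frac{76088}{\frac{33}{2} - \frac{7}{3} - \frac{1}{6} \sqrt{-131} \cdot 196} = - \frac{76088}{\frac{33}{2} - \frac{7}{3} - \frac{1}{6} i \sqrt{131} \cdot 196} = - \frac{76088}{\frac{33}{2} - \frac{7}{3} - \frac{98 i \sqrt{131}}{3}} = - \frac{76088}{\frac{85}{6} - \frac{98 i \sqrt{131}}{3}}$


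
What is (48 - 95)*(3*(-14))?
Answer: 1974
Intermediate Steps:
(48 - 95)*(3*(-14)) = -47*(-42) = 1974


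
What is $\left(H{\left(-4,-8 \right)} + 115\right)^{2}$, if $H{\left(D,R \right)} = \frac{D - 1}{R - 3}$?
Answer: $\frac{1612900}{121} \approx 13330.0$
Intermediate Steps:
$H{\left(D,R \right)} = \frac{-1 + D}{-3 + R}$
$\left(H{\left(-4,-8 \right)} + 115\right)^{2} = \left(\frac{-1 - 4}{-3 - 8} + 115\right)^{2} = \left(\frac{1}{-11} \left(-5\right) + 115\right)^{2} = \left(\left(- \frac{1}{11}\right) \left(-5\right) + 115\right)^{2} = \left(\frac{5}{11} + 115\right)^{2} = \left(\frac{1270}{11}\right)^{2} = \frac{1612900}{121}$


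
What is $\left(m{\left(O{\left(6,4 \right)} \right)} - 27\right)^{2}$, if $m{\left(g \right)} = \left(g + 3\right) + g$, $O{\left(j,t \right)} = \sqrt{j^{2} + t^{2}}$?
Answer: $784 - 192 \sqrt{13} \approx 91.734$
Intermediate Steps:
$m{\left(g \right)} = 3 + 2 g$ ($m{\left(g \right)} = \left(3 + g\right) + g = 3 + 2 g$)
$\left(m{\left(O{\left(6,4 \right)} \right)} - 27\right)^{2} = \left(\left(3 + 2 \sqrt{6^{2} + 4^{2}}\right) - 27\right)^{2} = \left(\left(3 + 2 \sqrt{36 + 16}\right) - 27\right)^{2} = \left(\left(3 + 2 \sqrt{52}\right) - 27\right)^{2} = \left(\left(3 + 2 \cdot 2 \sqrt{13}\right) - 27\right)^{2} = \left(\left(3 + 4 \sqrt{13}\right) - 27\right)^{2} = \left(-24 + 4 \sqrt{13}\right)^{2}$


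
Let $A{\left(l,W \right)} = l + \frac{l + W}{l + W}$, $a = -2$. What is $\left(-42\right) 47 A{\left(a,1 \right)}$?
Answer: $1974$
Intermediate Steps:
$A{\left(l,W \right)} = 1 + l$ ($A{\left(l,W \right)} = l + \frac{W + l}{W + l} = l + 1 = 1 + l$)
$\left(-42\right) 47 A{\left(a,1 \right)} = \left(-42\right) 47 \left(1 - 2\right) = \left(-1974\right) \left(-1\right) = 1974$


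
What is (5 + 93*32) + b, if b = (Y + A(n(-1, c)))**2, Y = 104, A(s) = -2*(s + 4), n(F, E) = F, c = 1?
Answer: 12585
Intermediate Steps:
A(s) = -8 - 2*s (A(s) = -2*(4 + s) = -8 - 2*s)
b = 9604 (b = (104 + (-8 - 2*(-1)))**2 = (104 + (-8 + 2))**2 = (104 - 6)**2 = 98**2 = 9604)
(5 + 93*32) + b = (5 + 93*32) + 9604 = (5 + 2976) + 9604 = 2981 + 9604 = 12585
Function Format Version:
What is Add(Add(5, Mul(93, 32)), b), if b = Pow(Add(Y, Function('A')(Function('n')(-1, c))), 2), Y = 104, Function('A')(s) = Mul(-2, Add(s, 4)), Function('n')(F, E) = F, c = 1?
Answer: 12585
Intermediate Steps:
Function('A')(s) = Add(-8, Mul(-2, s)) (Function('A')(s) = Mul(-2, Add(4, s)) = Add(-8, Mul(-2, s)))
b = 9604 (b = Pow(Add(104, Add(-8, Mul(-2, -1))), 2) = Pow(Add(104, Add(-8, 2)), 2) = Pow(Add(104, -6), 2) = Pow(98, 2) = 9604)
Add(Add(5, Mul(93, 32)), b) = Add(Add(5, Mul(93, 32)), 9604) = Add(Add(5, 2976), 9604) = Add(2981, 9604) = 12585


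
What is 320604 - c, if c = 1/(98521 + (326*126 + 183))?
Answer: 44814027119/139780 ≈ 3.2060e+5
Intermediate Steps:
c = 1/139780 (c = 1/(98521 + (41076 + 183)) = 1/(98521 + 41259) = 1/139780 ≈ 7.1541e-6)
320604 - c = 320604 - 1*1/139780 = 320604 - 1/139780 = 44814027119/139780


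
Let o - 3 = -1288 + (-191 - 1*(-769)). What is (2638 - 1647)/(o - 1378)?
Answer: -991/2085 ≈ -0.47530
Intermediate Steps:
o = -707 (o = 3 + (-1288 + (-191 - 1*(-769))) = 3 + (-1288 + (-191 + 769)) = 3 + (-1288 + 578) = 3 - 710 = -707)
(2638 - 1647)/(o - 1378) = (2638 - 1647)/(-707 - 1378) = 991/(-2085) = 991*(-1/2085) = -991/2085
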